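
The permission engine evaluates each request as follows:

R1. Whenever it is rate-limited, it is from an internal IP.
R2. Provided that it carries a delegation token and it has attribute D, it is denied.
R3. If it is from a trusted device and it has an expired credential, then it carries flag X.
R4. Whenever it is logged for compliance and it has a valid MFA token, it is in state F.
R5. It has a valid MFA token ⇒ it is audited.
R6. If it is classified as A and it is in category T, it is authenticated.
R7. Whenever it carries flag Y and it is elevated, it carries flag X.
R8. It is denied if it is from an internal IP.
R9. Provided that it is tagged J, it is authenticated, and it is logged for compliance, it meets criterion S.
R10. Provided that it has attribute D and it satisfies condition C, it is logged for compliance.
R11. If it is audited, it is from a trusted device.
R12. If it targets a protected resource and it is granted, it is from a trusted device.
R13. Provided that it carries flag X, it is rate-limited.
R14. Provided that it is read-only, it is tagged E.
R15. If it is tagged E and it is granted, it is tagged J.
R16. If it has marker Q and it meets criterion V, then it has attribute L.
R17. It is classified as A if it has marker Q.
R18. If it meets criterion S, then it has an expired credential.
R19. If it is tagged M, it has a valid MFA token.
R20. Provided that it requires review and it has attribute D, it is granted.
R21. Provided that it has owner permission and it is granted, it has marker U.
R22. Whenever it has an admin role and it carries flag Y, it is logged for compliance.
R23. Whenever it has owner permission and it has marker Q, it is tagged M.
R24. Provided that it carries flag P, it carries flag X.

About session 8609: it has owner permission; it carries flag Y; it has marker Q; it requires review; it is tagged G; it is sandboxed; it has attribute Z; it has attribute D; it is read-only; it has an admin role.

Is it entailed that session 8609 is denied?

Forward chaining from the given facts derives: is tagged E, is classified as A, is granted, has marker U, is logged for compliance, is tagged M, is tagged J, has a valid MFA token, is in state F, is audited, is from a trusted device.
Rules concluding "it is denied": R2 needs "it carries a delegation token"; R8 needs "it is from an internal IP" — none of these are established.

No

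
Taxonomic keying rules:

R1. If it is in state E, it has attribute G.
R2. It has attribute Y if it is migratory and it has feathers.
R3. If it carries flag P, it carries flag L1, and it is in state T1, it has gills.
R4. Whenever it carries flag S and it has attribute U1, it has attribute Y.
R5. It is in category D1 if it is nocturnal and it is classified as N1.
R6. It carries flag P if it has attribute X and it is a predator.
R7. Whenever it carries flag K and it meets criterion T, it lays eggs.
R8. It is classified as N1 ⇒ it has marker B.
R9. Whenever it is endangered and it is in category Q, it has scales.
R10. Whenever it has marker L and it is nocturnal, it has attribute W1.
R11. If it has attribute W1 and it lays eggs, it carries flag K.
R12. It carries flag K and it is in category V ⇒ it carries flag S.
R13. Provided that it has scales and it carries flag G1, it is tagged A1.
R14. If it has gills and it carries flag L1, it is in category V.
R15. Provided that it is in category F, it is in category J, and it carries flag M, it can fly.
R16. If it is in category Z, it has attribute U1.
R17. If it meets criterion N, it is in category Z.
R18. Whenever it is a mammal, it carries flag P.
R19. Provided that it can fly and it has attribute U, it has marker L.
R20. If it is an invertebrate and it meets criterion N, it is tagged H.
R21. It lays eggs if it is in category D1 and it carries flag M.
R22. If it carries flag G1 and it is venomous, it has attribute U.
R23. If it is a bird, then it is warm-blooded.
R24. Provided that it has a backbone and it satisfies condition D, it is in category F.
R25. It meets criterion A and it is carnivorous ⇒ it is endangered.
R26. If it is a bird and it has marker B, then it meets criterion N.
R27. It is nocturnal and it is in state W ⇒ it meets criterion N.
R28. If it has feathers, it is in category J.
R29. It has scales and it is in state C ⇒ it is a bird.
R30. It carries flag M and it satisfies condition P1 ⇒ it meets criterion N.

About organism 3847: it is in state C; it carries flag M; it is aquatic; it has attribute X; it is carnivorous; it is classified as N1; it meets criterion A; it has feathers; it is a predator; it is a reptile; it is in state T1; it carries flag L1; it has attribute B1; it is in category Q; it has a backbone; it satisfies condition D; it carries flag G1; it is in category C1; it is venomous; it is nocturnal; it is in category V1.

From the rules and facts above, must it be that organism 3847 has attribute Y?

Yes

By R5 (it is nocturnal, it is classified as N1): it is in category D1.
By R6 (it has attribute X, it is a predator): it carries flag P.
By R8 (it is classified as N1): it has marker B.
By R21 (it is in category D1, it carries flag M): it lays eggs.
By R22 (it carries flag G1, it is venomous): it has attribute U.
By R24 (it has a backbone, it satisfies condition D): it is in category F.
By R25 (it meets criterion A, it is carnivorous): it is endangered.
By R28 (it has feathers): it is in category J.
By R3 (it carries flag P, it carries flag L1, it is in state T1): it has gills.
By R9 (it is endangered, it is in category Q): it has scales.
By R14 (it has gills, it carries flag L1): it is in category V.
By R15 (it is in category F, it is in category J, it carries flag M): it can fly.
By R19 (it can fly, it has attribute U): it has marker L.
By R29 (it has scales, it is in state C): it is a bird.
By R10 (it has marker L, it is nocturnal): it has attribute W1.
By R11 (it has attribute W1, it lays eggs): it carries flag K.
By R12 (it carries flag K, it is in category V): it carries flag S.
By R26 (it is a bird, it has marker B): it meets criterion N.
By R17 (it meets criterion N): it is in category Z.
By R16 (it is in category Z): it has attribute U1.
By R4 (it carries flag S, it has attribute U1): it has attribute Y.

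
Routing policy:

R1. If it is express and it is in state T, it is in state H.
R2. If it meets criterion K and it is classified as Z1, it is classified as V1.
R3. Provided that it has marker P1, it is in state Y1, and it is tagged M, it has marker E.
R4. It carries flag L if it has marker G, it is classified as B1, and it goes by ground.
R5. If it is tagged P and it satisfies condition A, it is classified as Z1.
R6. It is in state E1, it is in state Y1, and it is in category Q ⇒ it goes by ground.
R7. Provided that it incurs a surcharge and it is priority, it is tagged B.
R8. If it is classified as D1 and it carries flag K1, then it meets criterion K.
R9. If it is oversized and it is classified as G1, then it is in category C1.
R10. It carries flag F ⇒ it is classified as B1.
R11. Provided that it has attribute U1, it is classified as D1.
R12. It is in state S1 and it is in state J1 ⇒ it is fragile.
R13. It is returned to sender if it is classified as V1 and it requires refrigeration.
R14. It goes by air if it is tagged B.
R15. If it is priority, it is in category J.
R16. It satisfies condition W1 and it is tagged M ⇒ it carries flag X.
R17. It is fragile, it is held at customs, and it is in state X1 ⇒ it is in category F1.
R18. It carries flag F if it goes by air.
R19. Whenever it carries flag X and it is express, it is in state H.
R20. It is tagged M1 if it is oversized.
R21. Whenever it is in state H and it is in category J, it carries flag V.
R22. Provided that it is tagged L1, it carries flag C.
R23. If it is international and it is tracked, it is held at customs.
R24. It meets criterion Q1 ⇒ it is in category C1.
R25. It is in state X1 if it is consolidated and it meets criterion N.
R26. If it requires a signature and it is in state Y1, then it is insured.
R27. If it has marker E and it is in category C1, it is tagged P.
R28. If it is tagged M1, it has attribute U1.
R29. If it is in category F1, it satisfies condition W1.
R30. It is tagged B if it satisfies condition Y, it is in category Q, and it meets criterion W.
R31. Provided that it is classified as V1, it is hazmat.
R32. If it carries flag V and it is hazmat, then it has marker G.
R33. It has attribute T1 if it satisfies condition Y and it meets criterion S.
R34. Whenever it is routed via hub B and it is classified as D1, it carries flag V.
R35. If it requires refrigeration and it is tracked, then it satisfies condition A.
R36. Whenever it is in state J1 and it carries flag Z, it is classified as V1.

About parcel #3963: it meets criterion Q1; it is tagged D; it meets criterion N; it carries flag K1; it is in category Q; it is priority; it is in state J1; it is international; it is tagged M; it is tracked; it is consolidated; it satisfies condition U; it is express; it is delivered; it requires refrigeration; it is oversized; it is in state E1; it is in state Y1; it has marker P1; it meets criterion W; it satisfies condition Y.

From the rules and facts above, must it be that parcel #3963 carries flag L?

No

Forward chaining from the given facts derives: has marker E, goes by ground, is in category J, is tagged M1, is held at customs, is in category C1, is in state X1, is tagged P, has attribute U1, is tagged B, satisfies condition A, is classified as Z1, is classified as D1, goes by air, carries flag F, meets criterion K, is classified as B1, is classified as V1, is returned to sender, is hazmat.
The only rule concluding "it carries flag L" is R4, which needs "it has marker G"; that is never established.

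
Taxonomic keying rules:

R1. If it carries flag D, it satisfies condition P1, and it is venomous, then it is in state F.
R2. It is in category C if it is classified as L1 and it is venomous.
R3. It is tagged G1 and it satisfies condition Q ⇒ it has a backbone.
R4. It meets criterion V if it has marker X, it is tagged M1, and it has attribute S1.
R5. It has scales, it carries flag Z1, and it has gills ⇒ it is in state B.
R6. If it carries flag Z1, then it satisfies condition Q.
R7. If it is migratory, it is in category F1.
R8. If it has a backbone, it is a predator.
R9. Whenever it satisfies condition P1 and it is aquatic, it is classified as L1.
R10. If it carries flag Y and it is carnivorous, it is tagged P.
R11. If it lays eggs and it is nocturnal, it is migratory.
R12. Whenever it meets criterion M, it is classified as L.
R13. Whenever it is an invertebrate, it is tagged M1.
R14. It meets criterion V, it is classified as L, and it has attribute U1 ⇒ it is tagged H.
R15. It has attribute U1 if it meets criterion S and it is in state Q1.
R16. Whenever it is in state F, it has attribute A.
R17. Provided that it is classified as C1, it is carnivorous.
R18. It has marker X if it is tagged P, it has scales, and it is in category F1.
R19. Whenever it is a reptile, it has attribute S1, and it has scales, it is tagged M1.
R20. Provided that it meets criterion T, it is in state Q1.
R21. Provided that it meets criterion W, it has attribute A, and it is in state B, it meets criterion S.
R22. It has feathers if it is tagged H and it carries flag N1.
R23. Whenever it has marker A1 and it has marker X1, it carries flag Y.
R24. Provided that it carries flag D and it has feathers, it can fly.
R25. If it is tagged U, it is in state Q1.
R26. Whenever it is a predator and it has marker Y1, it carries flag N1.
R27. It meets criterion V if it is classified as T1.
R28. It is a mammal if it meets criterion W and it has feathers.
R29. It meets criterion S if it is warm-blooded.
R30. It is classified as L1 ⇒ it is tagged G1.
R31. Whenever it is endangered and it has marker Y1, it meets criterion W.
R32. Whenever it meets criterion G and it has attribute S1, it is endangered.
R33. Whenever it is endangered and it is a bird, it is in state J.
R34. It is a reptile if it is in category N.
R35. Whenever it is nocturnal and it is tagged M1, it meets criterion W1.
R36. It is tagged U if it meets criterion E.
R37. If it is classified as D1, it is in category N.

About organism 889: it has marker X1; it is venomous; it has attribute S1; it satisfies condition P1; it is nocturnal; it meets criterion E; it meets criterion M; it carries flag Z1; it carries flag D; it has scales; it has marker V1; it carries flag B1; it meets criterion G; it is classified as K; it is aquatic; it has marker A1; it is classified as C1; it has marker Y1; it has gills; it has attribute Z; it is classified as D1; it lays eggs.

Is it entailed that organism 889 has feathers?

By R1 (it carries flag D, it satisfies condition P1, it is venomous): it is in state F.
By R5 (it has scales, it carries flag Z1, it has gills): it is in state B.
By R6 (it carries flag Z1): it satisfies condition Q.
By R9 (it satisfies condition P1, it is aquatic): it is classified as L1.
By R11 (it lays eggs, it is nocturnal): it is migratory.
By R12 (it meets criterion M): it is classified as L.
By R16 (it is in state F): it has attribute A.
By R17 (it is classified as C1): it is carnivorous.
By R23 (it has marker A1, it has marker X1): it carries flag Y.
By R30 (it is classified as L1): it is tagged G1.
By R32 (it meets criterion G, it has attribute S1): it is endangered.
By R36 (it meets criterion E): it is tagged U.
By R37 (it is classified as D1): it is in category N.
By R3 (it is tagged G1, it satisfies condition Q): it has a backbone.
By R7 (it is migratory): it is in category F1.
By R8 (it has a backbone): it is a predator.
By R10 (it carries flag Y, it is carnivorous): it is tagged P.
By R18 (it is tagged P, it has scales, it is in category F1): it has marker X.
By R25 (it is tagged U): it is in state Q1.
By R26 (it is a predator, it has marker Y1): it carries flag N1.
By R31 (it is endangered, it has marker Y1): it meets criterion W.
By R34 (it is in category N): it is a reptile.
By R19 (it is a reptile, it has attribute S1, it has scales): it is tagged M1.
By R21 (it meets criterion W, it has attribute A, it is in state B): it meets criterion S.
By R4 (it has marker X, it is tagged M1, it has attribute S1): it meets criterion V.
By R15 (it meets criterion S, it is in state Q1): it has attribute U1.
By R14 (it meets criterion V, it is classified as L, it has attribute U1): it is tagged H.
By R22 (it is tagged H, it carries flag N1): it has feathers.

Yes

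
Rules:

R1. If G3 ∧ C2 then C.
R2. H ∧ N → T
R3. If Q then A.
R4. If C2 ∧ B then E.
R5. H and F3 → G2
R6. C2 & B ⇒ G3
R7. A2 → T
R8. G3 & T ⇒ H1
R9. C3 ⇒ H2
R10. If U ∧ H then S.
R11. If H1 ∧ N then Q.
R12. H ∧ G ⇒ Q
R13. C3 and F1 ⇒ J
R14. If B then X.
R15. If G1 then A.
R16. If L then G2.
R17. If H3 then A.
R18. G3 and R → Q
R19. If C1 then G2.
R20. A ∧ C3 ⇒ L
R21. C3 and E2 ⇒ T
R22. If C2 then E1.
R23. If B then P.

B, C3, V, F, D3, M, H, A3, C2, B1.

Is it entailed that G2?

Forward chaining from the given facts derives: E, G3, H2, X, E1, P, C.
Rules concluding G2: R5 needs F3; R16 needs L; R19 needs C1 — none of these are established.

No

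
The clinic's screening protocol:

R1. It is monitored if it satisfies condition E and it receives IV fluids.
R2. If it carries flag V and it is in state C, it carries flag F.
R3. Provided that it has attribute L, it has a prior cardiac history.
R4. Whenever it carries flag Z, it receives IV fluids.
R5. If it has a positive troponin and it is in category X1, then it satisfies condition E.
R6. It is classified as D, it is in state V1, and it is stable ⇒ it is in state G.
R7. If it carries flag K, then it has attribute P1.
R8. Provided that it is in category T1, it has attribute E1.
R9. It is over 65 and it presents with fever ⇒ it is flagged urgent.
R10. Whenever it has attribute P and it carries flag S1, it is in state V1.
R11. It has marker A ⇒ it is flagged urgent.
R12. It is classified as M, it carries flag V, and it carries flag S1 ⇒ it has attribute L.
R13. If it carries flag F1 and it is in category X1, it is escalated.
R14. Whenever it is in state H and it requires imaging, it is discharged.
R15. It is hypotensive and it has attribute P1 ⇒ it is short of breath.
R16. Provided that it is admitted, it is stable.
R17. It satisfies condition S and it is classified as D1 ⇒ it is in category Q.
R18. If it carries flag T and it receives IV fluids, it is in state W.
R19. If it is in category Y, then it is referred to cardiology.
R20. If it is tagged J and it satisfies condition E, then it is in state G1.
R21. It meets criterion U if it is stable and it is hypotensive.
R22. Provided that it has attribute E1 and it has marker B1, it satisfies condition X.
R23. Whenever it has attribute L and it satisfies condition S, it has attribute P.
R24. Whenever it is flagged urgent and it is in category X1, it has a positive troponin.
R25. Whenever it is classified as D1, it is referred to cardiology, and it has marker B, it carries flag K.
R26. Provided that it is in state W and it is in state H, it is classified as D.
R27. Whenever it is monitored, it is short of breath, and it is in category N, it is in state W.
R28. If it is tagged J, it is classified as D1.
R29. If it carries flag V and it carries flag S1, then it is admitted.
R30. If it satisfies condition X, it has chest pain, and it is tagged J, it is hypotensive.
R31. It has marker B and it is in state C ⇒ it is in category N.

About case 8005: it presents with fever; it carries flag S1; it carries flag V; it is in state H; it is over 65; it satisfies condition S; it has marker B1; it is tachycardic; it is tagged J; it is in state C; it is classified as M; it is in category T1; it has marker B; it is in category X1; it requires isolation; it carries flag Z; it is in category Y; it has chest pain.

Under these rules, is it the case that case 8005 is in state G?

By R4 (it carries flag Z): it receives IV fluids.
By R8 (it is in category T1): it has attribute E1.
By R9 (it is over 65, it presents with fever): it is flagged urgent.
By R12 (it is classified as M, it carries flag V, it carries flag S1): it has attribute L.
By R19 (it is in category Y): it is referred to cardiology.
By R22 (it has attribute E1, it has marker B1): it satisfies condition X.
By R23 (it has attribute L, it satisfies condition S): it has attribute P.
By R24 (it is flagged urgent, it is in category X1): it has a positive troponin.
By R28 (it is tagged J): it is classified as D1.
By R29 (it carries flag V, it carries flag S1): it is admitted.
By R30 (it satisfies condition X, it has chest pain, it is tagged J): it is hypotensive.
By R31 (it has marker B, it is in state C): it is in category N.
By R5 (it has a positive troponin, it is in category X1): it satisfies condition E.
By R10 (it has attribute P, it carries flag S1): it is in state V1.
By R16 (it is admitted): it is stable.
By R25 (it is classified as D1, it is referred to cardiology, it has marker B): it carries flag K.
By R1 (it satisfies condition E, it receives IV fluids): it is monitored.
By R7 (it carries flag K): it has attribute P1.
By R15 (it is hypotensive, it has attribute P1): it is short of breath.
By R27 (it is monitored, it is short of breath, it is in category N): it is in state W.
By R26 (it is in state W, it is in state H): it is classified as D.
By R6 (it is classified as D, it is in state V1, it is stable): it is in state G.

Yes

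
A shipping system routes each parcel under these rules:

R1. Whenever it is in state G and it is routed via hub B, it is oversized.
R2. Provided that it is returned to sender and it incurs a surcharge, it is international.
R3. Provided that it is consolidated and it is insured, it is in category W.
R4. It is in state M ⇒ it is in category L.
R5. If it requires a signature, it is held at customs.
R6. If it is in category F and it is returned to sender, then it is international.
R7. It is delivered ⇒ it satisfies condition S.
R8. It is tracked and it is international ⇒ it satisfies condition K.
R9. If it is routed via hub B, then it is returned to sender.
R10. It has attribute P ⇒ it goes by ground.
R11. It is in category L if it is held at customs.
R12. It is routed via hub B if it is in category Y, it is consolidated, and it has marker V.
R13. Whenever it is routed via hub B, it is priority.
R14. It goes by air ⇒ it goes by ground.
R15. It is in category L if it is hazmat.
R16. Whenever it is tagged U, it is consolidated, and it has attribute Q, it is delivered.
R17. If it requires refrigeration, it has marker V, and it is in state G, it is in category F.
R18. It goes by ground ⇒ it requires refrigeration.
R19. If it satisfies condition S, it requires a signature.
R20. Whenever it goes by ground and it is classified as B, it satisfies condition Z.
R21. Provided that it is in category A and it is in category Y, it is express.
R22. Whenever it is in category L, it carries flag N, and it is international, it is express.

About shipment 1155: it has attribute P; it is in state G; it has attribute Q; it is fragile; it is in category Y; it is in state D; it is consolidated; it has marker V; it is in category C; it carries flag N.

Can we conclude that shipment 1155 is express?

Forward chaining from the given facts derives: goes by ground, is routed via hub B, is priority, requires refrigeration, is oversized, is returned to sender, is in category F, is international.
Rules concluding "it is express": R21 needs "it is in category A"; R22 needs "it is in category L" — none of these are established.

No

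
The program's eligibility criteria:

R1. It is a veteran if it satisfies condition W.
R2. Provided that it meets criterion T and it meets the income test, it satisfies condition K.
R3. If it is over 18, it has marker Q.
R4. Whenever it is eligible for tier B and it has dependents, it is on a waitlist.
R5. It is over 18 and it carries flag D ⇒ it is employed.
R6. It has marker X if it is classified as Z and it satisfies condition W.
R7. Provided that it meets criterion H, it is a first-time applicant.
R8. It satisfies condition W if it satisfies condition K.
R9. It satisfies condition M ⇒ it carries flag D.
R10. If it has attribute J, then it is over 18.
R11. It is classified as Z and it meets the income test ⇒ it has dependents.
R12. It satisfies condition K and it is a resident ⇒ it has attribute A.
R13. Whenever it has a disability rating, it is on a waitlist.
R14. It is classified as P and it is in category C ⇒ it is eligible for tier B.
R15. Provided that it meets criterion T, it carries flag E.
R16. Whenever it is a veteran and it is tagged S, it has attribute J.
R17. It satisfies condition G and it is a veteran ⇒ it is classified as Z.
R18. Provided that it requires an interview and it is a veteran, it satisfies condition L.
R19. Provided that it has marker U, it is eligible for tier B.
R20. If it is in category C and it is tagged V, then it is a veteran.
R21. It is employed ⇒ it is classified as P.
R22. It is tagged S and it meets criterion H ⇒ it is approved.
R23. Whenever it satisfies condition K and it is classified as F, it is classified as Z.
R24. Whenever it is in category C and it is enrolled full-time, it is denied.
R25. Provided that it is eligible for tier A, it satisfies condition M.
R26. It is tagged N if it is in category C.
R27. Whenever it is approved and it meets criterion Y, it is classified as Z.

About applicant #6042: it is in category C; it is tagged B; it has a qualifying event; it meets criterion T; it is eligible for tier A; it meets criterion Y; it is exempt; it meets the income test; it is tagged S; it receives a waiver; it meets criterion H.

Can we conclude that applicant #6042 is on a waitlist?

By R2 (it meets criterion T, it meets the income test): it satisfies condition K.
By R8 (it satisfies condition K): it satisfies condition W.
By R22 (it is tagged S, it meets criterion H): it is approved.
By R25 (it is eligible for tier A): it satisfies condition M.
By R27 (it is approved, it meets criterion Y): it is classified as Z.
By R1 (it satisfies condition W): it is a veteran.
By R9 (it satisfies condition M): it carries flag D.
By R11 (it is classified as Z, it meets the income test): it has dependents.
By R16 (it is a veteran, it is tagged S): it has attribute J.
By R10 (it has attribute J): it is over 18.
By R5 (it is over 18, it carries flag D): it is employed.
By R21 (it is employed): it is classified as P.
By R14 (it is classified as P, it is in category C): it is eligible for tier B.
By R4 (it is eligible for tier B, it has dependents): it is on a waitlist.

Yes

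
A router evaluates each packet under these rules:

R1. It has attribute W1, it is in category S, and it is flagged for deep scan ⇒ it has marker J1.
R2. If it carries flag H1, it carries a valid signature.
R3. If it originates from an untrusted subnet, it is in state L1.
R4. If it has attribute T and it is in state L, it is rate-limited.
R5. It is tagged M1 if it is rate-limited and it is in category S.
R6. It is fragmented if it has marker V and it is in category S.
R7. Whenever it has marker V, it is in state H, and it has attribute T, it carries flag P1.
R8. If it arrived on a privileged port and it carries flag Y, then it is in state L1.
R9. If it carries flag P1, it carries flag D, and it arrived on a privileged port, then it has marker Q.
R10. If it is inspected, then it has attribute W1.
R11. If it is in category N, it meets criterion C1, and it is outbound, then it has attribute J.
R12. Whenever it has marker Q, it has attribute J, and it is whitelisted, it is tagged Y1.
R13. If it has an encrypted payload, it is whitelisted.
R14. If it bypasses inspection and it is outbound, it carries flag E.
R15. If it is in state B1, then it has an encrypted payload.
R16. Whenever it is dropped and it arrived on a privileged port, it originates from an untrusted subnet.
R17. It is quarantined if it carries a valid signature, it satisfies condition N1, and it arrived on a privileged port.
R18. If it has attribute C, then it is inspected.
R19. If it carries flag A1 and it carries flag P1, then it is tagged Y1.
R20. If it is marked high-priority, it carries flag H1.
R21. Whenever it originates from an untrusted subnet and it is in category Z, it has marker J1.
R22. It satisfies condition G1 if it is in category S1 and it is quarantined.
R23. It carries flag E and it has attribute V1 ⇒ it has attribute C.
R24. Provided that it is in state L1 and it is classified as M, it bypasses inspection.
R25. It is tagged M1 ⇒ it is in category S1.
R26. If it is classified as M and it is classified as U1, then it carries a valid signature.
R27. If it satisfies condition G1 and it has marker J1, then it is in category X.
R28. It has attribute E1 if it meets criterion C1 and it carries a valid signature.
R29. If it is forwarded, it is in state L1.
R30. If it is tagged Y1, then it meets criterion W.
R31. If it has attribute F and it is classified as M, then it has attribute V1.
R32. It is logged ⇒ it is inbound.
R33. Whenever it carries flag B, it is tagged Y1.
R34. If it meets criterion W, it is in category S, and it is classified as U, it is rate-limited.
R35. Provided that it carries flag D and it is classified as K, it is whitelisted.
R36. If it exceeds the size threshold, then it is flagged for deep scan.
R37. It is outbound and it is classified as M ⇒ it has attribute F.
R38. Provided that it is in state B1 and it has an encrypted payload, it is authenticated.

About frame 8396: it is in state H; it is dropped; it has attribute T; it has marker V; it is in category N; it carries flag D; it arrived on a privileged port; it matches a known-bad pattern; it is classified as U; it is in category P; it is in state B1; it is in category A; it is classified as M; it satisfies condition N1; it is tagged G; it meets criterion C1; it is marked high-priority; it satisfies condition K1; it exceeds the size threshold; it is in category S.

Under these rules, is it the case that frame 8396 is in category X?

No

Forward chaining from the given facts derives: is fragmented, carries flag P1, has marker Q, has an encrypted payload, originates from an untrusted subnet, carries flag H1, is flagged for deep scan, is authenticated, carries a valid signature, is in state L1, is whitelisted, is quarantined, bypasses inspection, has attribute E1.
The only rule concluding "it is in category X" is R27, which needs "it satisfies condition G1"; that is never established.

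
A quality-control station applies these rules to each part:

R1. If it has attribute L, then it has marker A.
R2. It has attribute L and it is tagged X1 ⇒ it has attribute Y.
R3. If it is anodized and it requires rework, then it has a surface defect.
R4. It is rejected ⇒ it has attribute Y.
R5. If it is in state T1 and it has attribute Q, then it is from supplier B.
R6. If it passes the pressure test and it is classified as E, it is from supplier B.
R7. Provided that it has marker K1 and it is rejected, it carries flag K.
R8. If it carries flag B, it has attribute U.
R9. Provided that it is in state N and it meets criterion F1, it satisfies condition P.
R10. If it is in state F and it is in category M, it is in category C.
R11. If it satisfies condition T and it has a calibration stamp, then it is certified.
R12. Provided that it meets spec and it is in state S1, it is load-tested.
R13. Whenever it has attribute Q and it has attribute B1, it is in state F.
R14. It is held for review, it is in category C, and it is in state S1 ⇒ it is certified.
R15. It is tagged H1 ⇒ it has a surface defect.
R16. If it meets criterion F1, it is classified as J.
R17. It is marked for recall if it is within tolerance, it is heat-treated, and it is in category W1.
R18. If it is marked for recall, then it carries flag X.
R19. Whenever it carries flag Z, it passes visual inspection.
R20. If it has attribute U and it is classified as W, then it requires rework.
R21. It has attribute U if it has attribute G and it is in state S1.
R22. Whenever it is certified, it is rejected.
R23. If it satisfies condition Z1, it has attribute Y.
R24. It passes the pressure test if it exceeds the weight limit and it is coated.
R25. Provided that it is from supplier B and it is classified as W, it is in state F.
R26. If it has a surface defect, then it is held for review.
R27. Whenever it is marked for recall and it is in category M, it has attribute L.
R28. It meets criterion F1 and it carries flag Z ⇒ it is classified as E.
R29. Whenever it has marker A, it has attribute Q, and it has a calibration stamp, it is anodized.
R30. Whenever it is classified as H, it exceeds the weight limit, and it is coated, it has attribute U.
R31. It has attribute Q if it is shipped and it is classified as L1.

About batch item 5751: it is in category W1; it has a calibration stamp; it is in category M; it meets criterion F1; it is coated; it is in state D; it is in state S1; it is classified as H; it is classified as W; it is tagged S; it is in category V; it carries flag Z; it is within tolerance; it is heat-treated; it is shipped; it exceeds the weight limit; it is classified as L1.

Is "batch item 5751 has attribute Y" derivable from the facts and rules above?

Yes

By R17 (it is within tolerance, it is heat-treated, it is in category W1): it is marked for recall.
By R24 (it exceeds the weight limit, it is coated): it passes the pressure test.
By R27 (it is marked for recall, it is in category M): it has attribute L.
By R28 (it meets criterion F1, it carries flag Z): it is classified as E.
By R30 (it is classified as H, it exceeds the weight limit, it is coated): it has attribute U.
By R31 (it is shipped, it is classified as L1): it has attribute Q.
By R1 (it has attribute L): it has marker A.
By R6 (it passes the pressure test, it is classified as E): it is from supplier B.
By R20 (it has attribute U, it is classified as W): it requires rework.
By R25 (it is from supplier B, it is classified as W): it is in state F.
By R29 (it has marker A, it has attribute Q, it has a calibration stamp): it is anodized.
By R3 (it is anodized, it requires rework): it has a surface defect.
By R10 (it is in state F, it is in category M): it is in category C.
By R26 (it has a surface defect): it is held for review.
By R14 (it is held for review, it is in category C, it is in state S1): it is certified.
By R22 (it is certified): it is rejected.
By R4 (it is rejected): it has attribute Y.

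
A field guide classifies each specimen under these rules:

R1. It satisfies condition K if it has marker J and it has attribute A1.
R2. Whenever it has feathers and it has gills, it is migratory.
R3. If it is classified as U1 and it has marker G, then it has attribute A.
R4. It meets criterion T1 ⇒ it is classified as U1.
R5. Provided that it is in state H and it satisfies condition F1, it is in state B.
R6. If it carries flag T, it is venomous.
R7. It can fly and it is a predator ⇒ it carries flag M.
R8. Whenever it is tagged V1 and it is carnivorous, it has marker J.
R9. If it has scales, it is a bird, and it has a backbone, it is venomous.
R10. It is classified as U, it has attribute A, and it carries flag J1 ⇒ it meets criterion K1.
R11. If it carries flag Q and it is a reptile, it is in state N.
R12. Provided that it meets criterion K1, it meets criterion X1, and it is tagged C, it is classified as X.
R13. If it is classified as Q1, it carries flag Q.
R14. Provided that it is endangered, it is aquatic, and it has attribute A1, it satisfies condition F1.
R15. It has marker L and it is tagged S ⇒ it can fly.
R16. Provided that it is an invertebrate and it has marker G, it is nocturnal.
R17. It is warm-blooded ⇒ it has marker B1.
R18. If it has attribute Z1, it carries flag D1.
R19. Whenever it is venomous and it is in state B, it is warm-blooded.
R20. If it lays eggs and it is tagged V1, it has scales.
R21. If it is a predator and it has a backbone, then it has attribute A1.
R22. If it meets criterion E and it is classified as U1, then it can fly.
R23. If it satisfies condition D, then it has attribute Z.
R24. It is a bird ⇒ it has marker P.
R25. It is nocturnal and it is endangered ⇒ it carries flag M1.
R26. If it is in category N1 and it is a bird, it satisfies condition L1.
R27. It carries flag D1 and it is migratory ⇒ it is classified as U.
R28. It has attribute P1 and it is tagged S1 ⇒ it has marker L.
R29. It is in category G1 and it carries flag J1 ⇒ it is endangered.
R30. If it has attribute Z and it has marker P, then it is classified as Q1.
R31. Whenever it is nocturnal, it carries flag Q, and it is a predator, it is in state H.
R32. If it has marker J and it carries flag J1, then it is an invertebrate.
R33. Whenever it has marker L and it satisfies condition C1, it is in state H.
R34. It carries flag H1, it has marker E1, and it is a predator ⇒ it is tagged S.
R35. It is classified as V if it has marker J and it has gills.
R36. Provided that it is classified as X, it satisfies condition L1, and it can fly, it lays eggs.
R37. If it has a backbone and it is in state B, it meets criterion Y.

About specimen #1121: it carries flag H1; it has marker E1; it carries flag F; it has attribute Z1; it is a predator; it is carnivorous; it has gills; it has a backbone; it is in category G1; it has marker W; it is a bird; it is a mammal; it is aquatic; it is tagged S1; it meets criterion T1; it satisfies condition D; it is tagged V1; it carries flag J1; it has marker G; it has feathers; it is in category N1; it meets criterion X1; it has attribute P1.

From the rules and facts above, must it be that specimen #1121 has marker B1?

No

Forward chaining from the given facts derives: is migratory, is classified as U1, has marker J, carries flag D1, has attribute A1, has attribute Z, has marker P, satisfies condition L1, is classified as U, has marker L, is endangered, is classified as Q1, is an invertebrate, is tagged S, is classified as V, satisfies condition K, has attribute A, meets criterion K1, carries flag Q, satisfies condition F1, can fly, is nocturnal, carries flag M1, is in state H, is in state B, carries flag M, meets criterion Y.
The only rule concluding "it has marker B1" is R17, which needs "it is warm-blooded"; that is never established.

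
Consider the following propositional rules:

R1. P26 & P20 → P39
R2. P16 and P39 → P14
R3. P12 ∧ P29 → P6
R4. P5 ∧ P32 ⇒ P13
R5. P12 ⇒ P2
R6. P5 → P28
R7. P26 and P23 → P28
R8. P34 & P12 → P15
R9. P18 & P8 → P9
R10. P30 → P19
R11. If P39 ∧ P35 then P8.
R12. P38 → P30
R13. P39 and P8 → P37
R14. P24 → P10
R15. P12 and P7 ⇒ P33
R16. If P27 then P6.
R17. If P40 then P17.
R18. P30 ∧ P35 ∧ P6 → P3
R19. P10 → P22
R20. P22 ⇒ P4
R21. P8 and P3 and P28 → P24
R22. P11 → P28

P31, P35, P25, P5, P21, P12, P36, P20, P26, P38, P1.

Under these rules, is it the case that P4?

Forward chaining from the given facts derives: P39, P2, P28, P8, P30, P37, P19.
The only rule concluding P4 is R20, which needs P22; that is never established.

No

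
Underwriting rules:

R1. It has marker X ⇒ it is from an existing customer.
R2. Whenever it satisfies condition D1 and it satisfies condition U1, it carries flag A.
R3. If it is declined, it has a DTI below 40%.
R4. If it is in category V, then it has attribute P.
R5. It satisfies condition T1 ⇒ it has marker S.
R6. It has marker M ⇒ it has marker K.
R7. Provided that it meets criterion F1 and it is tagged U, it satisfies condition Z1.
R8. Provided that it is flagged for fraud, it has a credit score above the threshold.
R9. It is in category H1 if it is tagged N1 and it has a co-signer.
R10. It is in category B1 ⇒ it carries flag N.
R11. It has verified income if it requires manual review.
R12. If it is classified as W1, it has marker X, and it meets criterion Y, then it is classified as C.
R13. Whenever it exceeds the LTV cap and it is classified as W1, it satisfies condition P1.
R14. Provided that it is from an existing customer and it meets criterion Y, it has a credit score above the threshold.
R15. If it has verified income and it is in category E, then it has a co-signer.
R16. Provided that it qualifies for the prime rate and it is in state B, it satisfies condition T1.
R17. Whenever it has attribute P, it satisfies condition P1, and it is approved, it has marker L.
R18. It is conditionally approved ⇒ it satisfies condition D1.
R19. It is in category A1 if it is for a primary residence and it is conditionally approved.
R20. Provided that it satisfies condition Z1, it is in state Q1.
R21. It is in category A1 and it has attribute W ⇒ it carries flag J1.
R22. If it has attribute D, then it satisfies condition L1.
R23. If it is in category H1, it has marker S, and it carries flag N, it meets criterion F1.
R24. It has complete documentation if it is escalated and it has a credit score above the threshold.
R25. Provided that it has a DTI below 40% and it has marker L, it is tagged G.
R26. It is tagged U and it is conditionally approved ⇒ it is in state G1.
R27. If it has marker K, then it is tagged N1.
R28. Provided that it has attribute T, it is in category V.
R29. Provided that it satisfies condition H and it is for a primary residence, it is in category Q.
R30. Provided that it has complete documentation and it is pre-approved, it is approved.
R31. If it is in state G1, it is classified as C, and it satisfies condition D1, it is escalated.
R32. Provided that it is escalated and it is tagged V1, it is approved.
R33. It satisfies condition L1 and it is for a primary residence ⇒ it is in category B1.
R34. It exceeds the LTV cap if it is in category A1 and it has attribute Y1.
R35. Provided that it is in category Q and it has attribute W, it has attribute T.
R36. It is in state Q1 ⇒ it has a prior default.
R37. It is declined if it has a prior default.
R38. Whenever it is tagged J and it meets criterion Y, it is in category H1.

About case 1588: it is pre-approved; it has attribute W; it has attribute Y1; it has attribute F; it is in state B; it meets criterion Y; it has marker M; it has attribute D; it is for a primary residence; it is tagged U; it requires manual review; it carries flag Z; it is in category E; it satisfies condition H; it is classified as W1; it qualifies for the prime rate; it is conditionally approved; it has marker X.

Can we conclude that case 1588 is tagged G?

By R1 (it has marker X): it is from an existing customer.
By R6 (it has marker M): it has marker K.
By R11 (it requires manual review): it has verified income.
By R12 (it is classified as W1, it has marker X, it meets criterion Y): it is classified as C.
By R14 (it is from an existing customer, it meets criterion Y): it has a credit score above the threshold.
By R15 (it has verified income, it is in category E): it has a co-signer.
By R16 (it qualifies for the prime rate, it is in state B): it satisfies condition T1.
By R18 (it is conditionally approved): it satisfies condition D1.
By R19 (it is for a primary residence, it is conditionally approved): it is in category A1.
By R22 (it has attribute D): it satisfies condition L1.
By R26 (it is tagged U, it is conditionally approved): it is in state G1.
By R27 (it has marker K): it is tagged N1.
By R29 (it satisfies condition H, it is for a primary residence): it is in category Q.
By R31 (it is in state G1, it is classified as C, it satisfies condition D1): it is escalated.
By R33 (it satisfies condition L1, it is for a primary residence): it is in category B1.
By R34 (it is in category A1, it has attribute Y1): it exceeds the LTV cap.
By R35 (it is in category Q, it has attribute W): it has attribute T.
By R5 (it satisfies condition T1): it has marker S.
By R9 (it is tagged N1, it has a co-signer): it is in category H1.
By R10 (it is in category B1): it carries flag N.
By R13 (it exceeds the LTV cap, it is classified as W1): it satisfies condition P1.
By R23 (it is in category H1, it has marker S, it carries flag N): it meets criterion F1.
By R24 (it is escalated, it has a credit score above the threshold): it has complete documentation.
By R28 (it has attribute T): it is in category V.
By R30 (it has complete documentation, it is pre-approved): it is approved.
By R4 (it is in category V): it has attribute P.
By R7 (it meets criterion F1, it is tagged U): it satisfies condition Z1.
By R17 (it has attribute P, it satisfies condition P1, it is approved): it has marker L.
By R20 (it satisfies condition Z1): it is in state Q1.
By R36 (it is in state Q1): it has a prior default.
By R37 (it has a prior default): it is declined.
By R3 (it is declined): it has a DTI below 40%.
By R25 (it has a DTI below 40%, it has marker L): it is tagged G.

Yes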